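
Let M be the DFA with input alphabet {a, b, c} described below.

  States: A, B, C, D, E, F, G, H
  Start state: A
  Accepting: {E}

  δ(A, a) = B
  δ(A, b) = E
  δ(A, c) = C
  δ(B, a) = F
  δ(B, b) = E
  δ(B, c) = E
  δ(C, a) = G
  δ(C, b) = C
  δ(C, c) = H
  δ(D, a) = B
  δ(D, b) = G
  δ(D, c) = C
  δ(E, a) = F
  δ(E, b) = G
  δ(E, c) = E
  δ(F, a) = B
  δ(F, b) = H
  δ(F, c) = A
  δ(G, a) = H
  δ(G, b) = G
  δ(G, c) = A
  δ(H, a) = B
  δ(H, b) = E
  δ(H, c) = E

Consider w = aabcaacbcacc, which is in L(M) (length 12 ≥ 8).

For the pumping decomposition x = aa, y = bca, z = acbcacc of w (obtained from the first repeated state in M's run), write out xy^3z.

xy^3z = aa·bca·bca·bca·acbcacc = aabcabcabcaacbcacc.
Reading y = bca takes M from F back to F, so after x·y·y·y the machine is still in F, and z then leads to the accepting state E. Hence aabcabcabcaacbcacc ∈ L(M).

aabcabcabcaacbcacc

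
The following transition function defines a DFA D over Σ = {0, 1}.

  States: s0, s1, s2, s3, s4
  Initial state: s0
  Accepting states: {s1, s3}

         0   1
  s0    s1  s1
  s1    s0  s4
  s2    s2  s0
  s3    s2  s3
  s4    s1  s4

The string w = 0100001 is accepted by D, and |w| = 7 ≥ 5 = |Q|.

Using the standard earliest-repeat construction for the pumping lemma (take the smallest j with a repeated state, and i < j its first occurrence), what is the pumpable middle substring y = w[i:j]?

10

State sequence: s0 -0-> s1 -1-> s4 -0-> s1 -0-> s0 -0-> s1 -0-> s0 -1-> s1
First repeat at step 3: s1 was already visited.

So i = 1, j = 3, giving x = w[0:1] = 0, y = w[1:3] = 10, z = w[3:7] = 0001.
Check: |xy| = 3 ≤ 5 and |y| = 2 ≥ 1. Reading y takes D from s1 back to s1, so every xyⁱz is accepted.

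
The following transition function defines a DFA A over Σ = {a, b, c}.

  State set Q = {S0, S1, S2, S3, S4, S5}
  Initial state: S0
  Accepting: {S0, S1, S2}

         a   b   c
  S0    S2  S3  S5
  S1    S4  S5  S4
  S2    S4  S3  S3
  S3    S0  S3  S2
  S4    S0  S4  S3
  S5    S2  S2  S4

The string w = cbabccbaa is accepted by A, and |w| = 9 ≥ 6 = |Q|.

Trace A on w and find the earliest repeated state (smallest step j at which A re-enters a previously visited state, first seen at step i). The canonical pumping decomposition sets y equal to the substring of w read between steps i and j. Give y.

State sequence: S0 -c-> S5 -b-> S2 -a-> S4 -b-> S4 -c-> S3 -c-> S2 -b-> S3 -a-> S0 -a-> S2
First repeat at step 4: S4 was already visited.

So i = 3, j = 4, giving x = w[0:3] = cba, y = w[3:4] = b, z = w[4:9] = ccbaa.
Check: |xy| = 4 ≤ 6 and |y| = 1 ≥ 1. Reading y takes A from S4 back to S4, so every xyⁱz is accepted.
The DFA has 6 states, so the proof of the pumping lemma guarantees a repeated state among the first 6+1 visited; the segment between the two visits is the pumpable y.

b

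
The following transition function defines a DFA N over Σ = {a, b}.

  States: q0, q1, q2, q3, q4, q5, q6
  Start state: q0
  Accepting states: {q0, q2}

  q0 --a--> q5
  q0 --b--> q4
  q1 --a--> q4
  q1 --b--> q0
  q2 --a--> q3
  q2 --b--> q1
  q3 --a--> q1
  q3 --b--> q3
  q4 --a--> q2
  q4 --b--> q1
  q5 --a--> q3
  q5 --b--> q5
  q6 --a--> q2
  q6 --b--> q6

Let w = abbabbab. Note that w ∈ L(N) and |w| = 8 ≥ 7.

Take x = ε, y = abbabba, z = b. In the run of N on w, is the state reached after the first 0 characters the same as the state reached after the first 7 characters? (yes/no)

no

State sequence: q0 -a-> q5 -b-> q5 -b-> q5 -a-> q3 -b-> q3 -b-> q3 -a-> q1

After x (step 0): q0. After xy (step 7): q1.
They differ (q0 ≠ q1), so y is not a cycle from the state after x; this split is not the one the pumping-lemma construction produces, and pumping y need not keep the string in L(N).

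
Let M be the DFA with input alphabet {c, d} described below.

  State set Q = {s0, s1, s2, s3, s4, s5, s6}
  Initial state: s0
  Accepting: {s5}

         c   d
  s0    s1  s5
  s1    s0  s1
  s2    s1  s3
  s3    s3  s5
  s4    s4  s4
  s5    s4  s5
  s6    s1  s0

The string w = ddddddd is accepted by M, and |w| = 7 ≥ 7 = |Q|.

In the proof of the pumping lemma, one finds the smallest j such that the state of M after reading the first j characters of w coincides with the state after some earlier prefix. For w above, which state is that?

s5

Run of M on w = d d d d d d d:
  step 0: s0  (start)
  step 1: s5  (read d: s0→s5)
  step 2: s5  (read d: s5→s5)   ← first repeat (s5 seen earlier)
  step 3: s5  (read d: s5→s5)
  step 4: s5  (read d: s5→s5)
  step 5: s5  (read d: s5→s5)
  step 6: s5  (read d: s5→s5)
  step 7: s5  (read d: s5→s5)

The earliest repeat is at step j = 2: M is in s5, which it already visited at step i = 1.
With |Q| = 7, pigeonhole forces a state repeat no later than step 7; the substring read between the first and second visits to that state can be pumped.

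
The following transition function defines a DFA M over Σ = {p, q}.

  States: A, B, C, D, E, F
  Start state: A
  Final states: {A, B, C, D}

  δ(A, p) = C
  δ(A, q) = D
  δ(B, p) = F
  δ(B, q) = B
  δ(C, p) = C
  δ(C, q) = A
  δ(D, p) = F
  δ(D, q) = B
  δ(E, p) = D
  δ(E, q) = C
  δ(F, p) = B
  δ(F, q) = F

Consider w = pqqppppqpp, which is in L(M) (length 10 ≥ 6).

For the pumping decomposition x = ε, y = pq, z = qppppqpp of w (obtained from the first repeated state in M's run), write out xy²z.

xy^2z = ε·pq·pq·qppppqpp = pqpqqppppqpp.
Reading y = pq takes M from A back to A, so after x·y·y the machine is still in A, and z then leads to the accepting state B. Hence pqpqqppppqpp ∈ L(M).

pqpqqppppqpp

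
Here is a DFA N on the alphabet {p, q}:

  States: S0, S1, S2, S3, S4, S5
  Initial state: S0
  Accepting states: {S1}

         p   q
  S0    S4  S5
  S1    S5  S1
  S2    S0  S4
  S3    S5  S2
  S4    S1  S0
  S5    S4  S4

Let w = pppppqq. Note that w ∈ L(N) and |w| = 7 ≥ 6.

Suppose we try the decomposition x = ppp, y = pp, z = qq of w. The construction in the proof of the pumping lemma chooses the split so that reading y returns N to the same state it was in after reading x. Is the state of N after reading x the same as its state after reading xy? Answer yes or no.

Run of N on the first 5 characters of w = p p p p p:
  step 0: S0  (start)
  step 1: S4  (read p: S0→S4)
  step 2: S1  (read p: S4→S1)
  step 3: S5  (read p: S1→S5)
  step 4: S4  (read p: S5→S4)
  step 5: S1  (read p: S4→S1)

After x (step 3): S5. After xy (step 5): S1.
They differ (S5 ≠ S1), so y is not a cycle from the state after x; this split is not the one the pumping-lemma construction produces, and pumping y need not keep the string in L(N).

no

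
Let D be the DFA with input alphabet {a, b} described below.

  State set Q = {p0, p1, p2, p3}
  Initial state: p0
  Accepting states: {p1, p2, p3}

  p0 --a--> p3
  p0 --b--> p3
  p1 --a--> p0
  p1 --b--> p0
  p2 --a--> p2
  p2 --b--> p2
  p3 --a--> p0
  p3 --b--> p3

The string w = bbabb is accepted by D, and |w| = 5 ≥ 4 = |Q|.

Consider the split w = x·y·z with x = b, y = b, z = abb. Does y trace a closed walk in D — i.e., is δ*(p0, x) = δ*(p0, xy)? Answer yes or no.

Run of D on the first 2 characters of w = b b:
  step 0: p0  (start)
  step 1: p3  (read b: p0→p3)
  step 2: p3  (read b: p3→p3)

After x (step 1): p3. After xy (step 2): p3.
They match, so y = b drives D around a cycle from p3 back to itself; pumping y any number of times keeps D in p3 before reading z, and xyⁱz ∈ L(D) for every i ≥ 0.

yes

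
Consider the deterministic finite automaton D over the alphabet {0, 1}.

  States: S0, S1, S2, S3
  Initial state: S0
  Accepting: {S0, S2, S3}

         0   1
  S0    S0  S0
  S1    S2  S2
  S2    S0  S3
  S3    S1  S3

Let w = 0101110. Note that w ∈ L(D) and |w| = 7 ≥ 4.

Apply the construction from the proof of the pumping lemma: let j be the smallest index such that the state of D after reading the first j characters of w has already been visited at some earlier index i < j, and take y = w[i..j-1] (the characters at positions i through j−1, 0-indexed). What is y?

Run of D on w = 0 1 0 1 1 1 0:
  step 0: S0  (start)
  step 1: S0  (read 0: S0→S0)   ← first repeat (S0 seen earlier)
  step 2: S0  (read 1: S0→S0)
  step 3: S0  (read 0: S0→S0)
  step 4: S0  (read 1: S0→S0)
  step 5: S0  (read 1: S0→S0)
  step 6: S0  (read 1: S0→S0)
  step 7: S0  (read 0: S0→S0)

So i = 0, j = 1, giving x = w[0:0] = ε, y = w[0:1] = 0, z = w[1:7] = 101110.
Check: |xy| = 1 ≤ 4 and |y| = 1 ≥ 1. Reading y takes D from S0 back to S0, so every xyⁱz is accepted.
Since D has 4 states, any run of length ≥ 4 visits 4+1 states, so by pigeonhole some state repeats within the first 4 steps — that repeat gives the pumpable loop.

0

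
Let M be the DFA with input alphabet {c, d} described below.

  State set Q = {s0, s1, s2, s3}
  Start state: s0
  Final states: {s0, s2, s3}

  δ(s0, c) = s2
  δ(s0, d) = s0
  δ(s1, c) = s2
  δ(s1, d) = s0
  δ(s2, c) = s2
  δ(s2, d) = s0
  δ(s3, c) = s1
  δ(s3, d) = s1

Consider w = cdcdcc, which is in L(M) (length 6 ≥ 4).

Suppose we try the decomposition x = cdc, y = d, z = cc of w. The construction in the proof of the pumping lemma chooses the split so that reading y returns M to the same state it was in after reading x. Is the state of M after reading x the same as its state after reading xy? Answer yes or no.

State sequence: s0 -c-> s2 -d-> s0 -c-> s2 -d-> s0

After x (step 3): s2. After xy (step 4): s0.
They differ (s2 ≠ s0), so y is not a cycle from the state after x; this split is not the one the pumping-lemma construction produces, and pumping y need not keep the string in L(M).

no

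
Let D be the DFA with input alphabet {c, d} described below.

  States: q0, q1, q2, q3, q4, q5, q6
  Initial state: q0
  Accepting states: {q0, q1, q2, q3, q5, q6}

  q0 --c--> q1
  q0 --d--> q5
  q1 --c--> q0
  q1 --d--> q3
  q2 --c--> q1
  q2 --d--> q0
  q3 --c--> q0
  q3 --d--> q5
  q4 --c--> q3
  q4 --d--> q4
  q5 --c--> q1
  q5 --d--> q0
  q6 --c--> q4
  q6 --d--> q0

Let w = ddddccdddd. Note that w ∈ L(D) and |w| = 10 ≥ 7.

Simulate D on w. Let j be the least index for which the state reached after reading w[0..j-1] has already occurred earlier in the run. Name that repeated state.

State sequence: q0 -d-> q5 -d-> q0 -d-> q5 -d-> q0 -c-> q1 -c-> q0 -d-> q5 -d-> q0 -d-> q5 -d-> q0
First repeat at step 2: q0 was already visited.

The earliest repeat is at step j = 2: D is in q0, which it already visited at step i = 0.
Pumping length from the standard proof: p = 7 (the number of states). The repeated state found above gives |xy| = j ≤ 7 and |y| = j − i ≥ 1.

q0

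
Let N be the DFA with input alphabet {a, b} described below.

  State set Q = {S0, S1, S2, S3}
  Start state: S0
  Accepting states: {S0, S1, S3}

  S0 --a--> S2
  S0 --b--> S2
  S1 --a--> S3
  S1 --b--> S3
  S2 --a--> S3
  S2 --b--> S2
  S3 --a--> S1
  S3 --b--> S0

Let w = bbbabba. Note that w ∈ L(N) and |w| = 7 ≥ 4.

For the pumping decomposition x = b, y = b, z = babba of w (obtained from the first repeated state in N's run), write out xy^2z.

bbbbabba

xy^2z = b·b·b·babba = bbbbabba.
Reading y = b takes N from S2 back to S2, so after x·y·y the machine is still in S2, and z then leads to the accepting state S3. Hence bbbbabba ∈ L(N).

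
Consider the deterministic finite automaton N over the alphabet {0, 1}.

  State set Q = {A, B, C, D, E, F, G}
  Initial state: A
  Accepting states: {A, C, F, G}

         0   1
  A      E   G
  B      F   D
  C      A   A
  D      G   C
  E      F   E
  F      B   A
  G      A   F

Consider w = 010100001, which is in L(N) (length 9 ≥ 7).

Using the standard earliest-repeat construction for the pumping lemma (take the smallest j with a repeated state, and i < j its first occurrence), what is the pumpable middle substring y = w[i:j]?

Run of N on w = 0 1 0 1 0 0 0 0 1:
  step 0: A  (start)
  step 1: E  (read 0: A→E)
  step 2: E  (read 1: E→E)   ← first repeat (E seen earlier)
  step 3: F  (read 0: E→F)
  step 4: A  (read 1: F→A)
  step 5: E  (read 0: A→E)
  step 6: F  (read 0: E→F)
  step 7: B  (read 0: F→B)
  step 8: F  (read 0: B→F)
  step 9: A  (read 1: F→A)

So i = 1, j = 2, giving x = w[0:1] = 0, y = w[1:2] = 1, z = w[2:9] = 0100001.
Check: |xy| = 2 ≤ 7 and |y| = 1 ≥ 1. Reading y takes N from E back to E, so every xyⁱz is accepted.

1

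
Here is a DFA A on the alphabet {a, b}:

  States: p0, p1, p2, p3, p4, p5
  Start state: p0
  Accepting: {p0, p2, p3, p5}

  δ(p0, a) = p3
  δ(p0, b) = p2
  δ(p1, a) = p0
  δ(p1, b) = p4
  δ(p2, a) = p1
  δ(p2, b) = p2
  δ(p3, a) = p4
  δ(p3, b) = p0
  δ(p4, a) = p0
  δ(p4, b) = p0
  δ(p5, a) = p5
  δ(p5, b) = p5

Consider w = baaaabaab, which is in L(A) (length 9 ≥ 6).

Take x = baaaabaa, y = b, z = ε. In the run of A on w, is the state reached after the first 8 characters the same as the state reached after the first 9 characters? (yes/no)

no

State sequence: p0 -b-> p2 -a-> p1 -a-> p0 -a-> p3 -a-> p4 -b-> p0 -a-> p3 -a-> p4 -b-> p0

After x (step 8): p4. After xy (step 9): p0.
They differ (p4 ≠ p0), so y is not a cycle from the state after x; this split is not the one the pumping-lemma construction produces, and pumping y need not keep the string in L(A).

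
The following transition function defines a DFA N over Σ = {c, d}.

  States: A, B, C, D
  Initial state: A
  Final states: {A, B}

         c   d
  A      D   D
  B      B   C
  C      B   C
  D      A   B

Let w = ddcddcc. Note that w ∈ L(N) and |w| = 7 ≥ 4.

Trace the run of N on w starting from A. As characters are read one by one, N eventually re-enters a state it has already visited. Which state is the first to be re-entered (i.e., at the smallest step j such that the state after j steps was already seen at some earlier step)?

B

Run of N on w = d d c d d c c:
  step 0: A  (start)
  step 1: D  (read d: A→D)
  step 2: B  (read d: D→B)
  step 3: B  (read c: B→B)   ← first repeat (B seen earlier)
  step 4: C  (read d: B→C)
  step 5: C  (read d: C→C)
  step 6: B  (read c: C→B)
  step 7: B  (read c: B→B)

The earliest repeat is at step j = 3: N is in B, which it already visited at step i = 2.
With |Q| = 4, pigeonhole forces a state repeat no later than step 4; the substring read between the first and second visits to that state can be pumped.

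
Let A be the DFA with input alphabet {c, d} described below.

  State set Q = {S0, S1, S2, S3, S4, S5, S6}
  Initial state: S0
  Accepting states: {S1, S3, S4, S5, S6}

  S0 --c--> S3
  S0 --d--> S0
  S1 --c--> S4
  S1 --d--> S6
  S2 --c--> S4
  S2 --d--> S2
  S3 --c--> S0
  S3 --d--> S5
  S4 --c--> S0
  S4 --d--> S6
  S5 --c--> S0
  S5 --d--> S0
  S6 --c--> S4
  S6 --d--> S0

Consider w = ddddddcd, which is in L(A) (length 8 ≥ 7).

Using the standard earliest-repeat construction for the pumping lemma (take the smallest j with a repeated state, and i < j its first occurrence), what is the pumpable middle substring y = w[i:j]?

Run of A on w = d d d d d d c d:
  step 0: S0  (start)
  step 1: S0  (read d: S0→S0)   ← first repeat (S0 seen earlier)
  step 2: S0  (read d: S0→S0)
  step 3: S0  (read d: S0→S0)
  step 4: S0  (read d: S0→S0)
  step 5: S0  (read d: S0→S0)
  step 6: S0  (read d: S0→S0)
  step 7: S3  (read c: S0→S3)
  step 8: S5  (read d: S3→S5)

So i = 0, j = 1, giving x = w[0:0] = ε, y = w[0:1] = d, z = w[1:8] = dddddcd.
Check: |xy| = 1 ≤ 7 and |y| = 1 ≥ 1. Reading y takes A from S0 back to S0, so every xyⁱz is accepted.

d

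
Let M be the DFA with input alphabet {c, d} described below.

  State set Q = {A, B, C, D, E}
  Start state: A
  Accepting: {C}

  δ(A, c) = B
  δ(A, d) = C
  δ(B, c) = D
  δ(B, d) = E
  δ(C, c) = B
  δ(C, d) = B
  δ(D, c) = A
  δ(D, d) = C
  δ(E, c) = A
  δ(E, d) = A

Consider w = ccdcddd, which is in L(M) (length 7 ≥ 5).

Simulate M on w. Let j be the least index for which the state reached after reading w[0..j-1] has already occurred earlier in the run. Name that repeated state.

B

State sequence: A -c-> B -c-> D -d-> C -c-> B -d-> E -d-> A -d-> C
First repeat at step 4: B was already visited.

The earliest repeat is at step j = 4: M is in B, which it already visited at step i = 1.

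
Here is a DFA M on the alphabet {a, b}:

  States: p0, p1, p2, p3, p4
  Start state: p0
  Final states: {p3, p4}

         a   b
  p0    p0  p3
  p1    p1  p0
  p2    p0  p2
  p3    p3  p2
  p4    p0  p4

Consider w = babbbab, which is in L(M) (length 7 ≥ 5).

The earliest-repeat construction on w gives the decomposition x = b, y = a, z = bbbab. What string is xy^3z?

baaabbbab

xy^3z = b·a·a·a·bbbab = baaabbbab.
Reading y = a takes M from p3 back to p3, so after x·y·y·y the machine is still in p3, and z then leads to the accepting state p3. Hence baaabbbab ∈ L(M).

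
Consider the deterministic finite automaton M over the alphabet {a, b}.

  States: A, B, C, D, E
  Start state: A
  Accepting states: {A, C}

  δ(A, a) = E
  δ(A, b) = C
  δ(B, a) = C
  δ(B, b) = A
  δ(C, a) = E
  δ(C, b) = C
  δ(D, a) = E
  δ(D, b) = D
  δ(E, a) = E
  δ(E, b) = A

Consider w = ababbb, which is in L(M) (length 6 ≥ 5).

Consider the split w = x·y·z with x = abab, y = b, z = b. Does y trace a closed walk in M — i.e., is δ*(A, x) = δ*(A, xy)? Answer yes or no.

no

Run of M on the first 5 characters of w = a b a b b:
  step 0: A  (start)
  step 1: E  (read a: A→E)
  step 2: A  (read b: E→A)
  step 3: E  (read a: A→E)
  step 4: A  (read b: E→A)
  step 5: C  (read b: A→C)

After x (step 4): A. After xy (step 5): C.
They differ (A ≠ C), so y is not a cycle from the state after x; this split is not the one the pumping-lemma construction produces, and pumping y need not keep the string in L(M).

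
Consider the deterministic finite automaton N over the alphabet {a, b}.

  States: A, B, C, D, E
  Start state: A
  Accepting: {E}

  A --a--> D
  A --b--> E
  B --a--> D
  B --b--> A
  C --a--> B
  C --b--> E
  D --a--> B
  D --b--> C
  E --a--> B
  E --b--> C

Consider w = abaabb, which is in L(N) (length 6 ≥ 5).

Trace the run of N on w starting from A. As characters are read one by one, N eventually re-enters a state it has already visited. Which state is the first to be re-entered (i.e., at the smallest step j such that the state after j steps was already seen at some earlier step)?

State sequence: A -a-> D -b-> C -a-> B -a-> D -b-> C -b-> E
First repeat at step 4: D was already visited.

The earliest repeat is at step j = 4: N is in D, which it already visited at step i = 1.
Pumping length from the standard proof: p = 5 (the number of states). The repeated state found above gives |xy| = j ≤ 5 and |y| = j − i ≥ 1.

D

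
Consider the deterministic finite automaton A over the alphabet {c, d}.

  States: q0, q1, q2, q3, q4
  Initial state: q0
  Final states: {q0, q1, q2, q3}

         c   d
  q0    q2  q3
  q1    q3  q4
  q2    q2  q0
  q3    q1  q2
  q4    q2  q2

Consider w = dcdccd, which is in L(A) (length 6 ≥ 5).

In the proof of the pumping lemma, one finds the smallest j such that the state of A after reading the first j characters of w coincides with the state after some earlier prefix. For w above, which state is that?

State sequence: q0 -d-> q3 -c-> q1 -d-> q4 -c-> q2 -c-> q2 -d-> q0
First repeat at step 5: q2 was already visited.

The earliest repeat is at step j = 5: A is in q2, which it already visited at step i = 4.
With |Q| = 5, pigeonhole forces a state repeat no later than step 5; the substring read between the first and second visits to that state can be pumped.

q2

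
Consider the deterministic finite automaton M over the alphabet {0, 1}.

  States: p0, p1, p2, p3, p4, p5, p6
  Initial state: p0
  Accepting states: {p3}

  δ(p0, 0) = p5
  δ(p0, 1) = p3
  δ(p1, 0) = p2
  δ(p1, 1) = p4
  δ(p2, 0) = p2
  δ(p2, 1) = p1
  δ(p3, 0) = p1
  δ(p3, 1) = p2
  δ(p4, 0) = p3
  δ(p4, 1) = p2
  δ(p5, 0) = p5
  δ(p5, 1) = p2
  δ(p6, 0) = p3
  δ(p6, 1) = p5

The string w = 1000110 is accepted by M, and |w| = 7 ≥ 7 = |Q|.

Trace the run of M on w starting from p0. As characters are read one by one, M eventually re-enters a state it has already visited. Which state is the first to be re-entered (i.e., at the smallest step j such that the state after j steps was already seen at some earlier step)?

State sequence: p0 -1-> p3 -0-> p1 -0-> p2 -0-> p2 -1-> p1 -1-> p4 -0-> p3
First repeat at step 4: p2 was already visited.

The earliest repeat is at step j = 4: M is in p2, which it already visited at step i = 3.
With |Q| = 7, pigeonhole forces a state repeat no later than step 7; the substring read between the first and second visits to that state can be pumped.

p2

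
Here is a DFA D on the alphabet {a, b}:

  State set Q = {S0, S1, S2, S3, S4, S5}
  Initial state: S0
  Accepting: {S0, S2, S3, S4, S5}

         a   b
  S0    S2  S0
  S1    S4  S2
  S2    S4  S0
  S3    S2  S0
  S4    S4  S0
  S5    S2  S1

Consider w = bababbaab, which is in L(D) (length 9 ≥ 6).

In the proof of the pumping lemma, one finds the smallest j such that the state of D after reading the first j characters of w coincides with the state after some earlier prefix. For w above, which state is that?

State sequence: S0 -b-> S0 -a-> S2 -b-> S0 -a-> S2 -b-> S0 -b-> S0 -a-> S2 -a-> S4 -b-> S0
First repeat at step 1: S0 was already visited.

The earliest repeat is at step j = 1: D is in S0, which it already visited at step i = 0.
Pumping length from the standard proof: p = 6 (the number of states). The repeated state found above gives |xy| = j ≤ 6 and |y| = j − i ≥ 1.

S0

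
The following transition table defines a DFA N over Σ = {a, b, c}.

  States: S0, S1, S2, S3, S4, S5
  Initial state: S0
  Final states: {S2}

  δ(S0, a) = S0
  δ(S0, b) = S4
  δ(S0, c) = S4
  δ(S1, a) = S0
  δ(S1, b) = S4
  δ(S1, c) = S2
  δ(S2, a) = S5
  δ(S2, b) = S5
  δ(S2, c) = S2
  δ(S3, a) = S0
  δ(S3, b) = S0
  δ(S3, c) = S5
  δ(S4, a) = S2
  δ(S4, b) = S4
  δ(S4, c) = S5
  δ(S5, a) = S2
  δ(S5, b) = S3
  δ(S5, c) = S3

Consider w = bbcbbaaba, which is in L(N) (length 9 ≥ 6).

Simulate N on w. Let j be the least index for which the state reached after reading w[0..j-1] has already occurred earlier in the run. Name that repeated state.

S4

Run of N on w = b b c b b a a b a:
  step 0: S0  (start)
  step 1: S4  (read b: S0→S4)
  step 2: S4  (read b: S4→S4)   ← first repeat (S4 seen earlier)
  step 3: S5  (read c: S4→S5)
  step 4: S3  (read b: S5→S3)
  step 5: S0  (read b: S3→S0)
  step 6: S0  (read a: S0→S0)
  step 7: S0  (read a: S0→S0)
  step 8: S4  (read b: S0→S4)
  step 9: S2  (read a: S4→S2)

The earliest repeat is at step j = 2: N is in S4, which it already visited at step i = 1.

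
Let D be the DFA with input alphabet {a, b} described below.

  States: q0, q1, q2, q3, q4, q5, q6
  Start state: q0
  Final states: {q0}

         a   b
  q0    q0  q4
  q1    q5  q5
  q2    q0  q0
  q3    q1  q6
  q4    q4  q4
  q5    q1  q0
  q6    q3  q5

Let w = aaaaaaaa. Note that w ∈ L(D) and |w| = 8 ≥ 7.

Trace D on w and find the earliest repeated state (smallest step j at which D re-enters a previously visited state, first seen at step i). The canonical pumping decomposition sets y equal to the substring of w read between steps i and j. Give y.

a

Run of D on w = a a a a a a a a:
  step 0: q0  (start)
  step 1: q0  (read a: q0→q0)   ← first repeat (q0 seen earlier)
  step 2: q0  (read a: q0→q0)
  step 3: q0  (read a: q0→q0)
  step 4: q0  (read a: q0→q0)
  step 5: q0  (read a: q0→q0)
  step 6: q0  (read a: q0→q0)
  step 7: q0  (read a: q0→q0)
  step 8: q0  (read a: q0→q0)

So i = 0, j = 1, giving x = w[0:0] = ε, y = w[0:1] = a, z = w[1:8] = aaaaaaa.
Check: |xy| = 1 ≤ 7 and |y| = 1 ≥ 1. Reading y takes D from q0 back to q0, so every xyⁱz is accepted.
Since D has 7 states, any run of length ≥ 7 visits 7+1 states, so by pigeonhole some state repeats within the first 7 steps — that repeat gives the pumpable loop.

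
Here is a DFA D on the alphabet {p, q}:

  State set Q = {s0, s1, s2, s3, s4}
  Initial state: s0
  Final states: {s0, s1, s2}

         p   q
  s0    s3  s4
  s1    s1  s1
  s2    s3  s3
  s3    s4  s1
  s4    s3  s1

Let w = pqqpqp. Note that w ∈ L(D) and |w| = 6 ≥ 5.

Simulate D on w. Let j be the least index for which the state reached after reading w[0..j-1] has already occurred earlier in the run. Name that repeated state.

s1

Run of D on w = p q q p q p:
  step 0: s0  (start)
  step 1: s3  (read p: s0→s3)
  step 2: s1  (read q: s3→s1)
  step 3: s1  (read q: s1→s1)   ← first repeat (s1 seen earlier)
  step 4: s1  (read p: s1→s1)
  step 5: s1  (read q: s1→s1)
  step 6: s1  (read p: s1→s1)

The earliest repeat is at step j = 3: D is in s1, which it already visited at step i = 2.
With |Q| = 5, pigeonhole forces a state repeat no later than step 5; the substring read between the first and second visits to that state can be pumped.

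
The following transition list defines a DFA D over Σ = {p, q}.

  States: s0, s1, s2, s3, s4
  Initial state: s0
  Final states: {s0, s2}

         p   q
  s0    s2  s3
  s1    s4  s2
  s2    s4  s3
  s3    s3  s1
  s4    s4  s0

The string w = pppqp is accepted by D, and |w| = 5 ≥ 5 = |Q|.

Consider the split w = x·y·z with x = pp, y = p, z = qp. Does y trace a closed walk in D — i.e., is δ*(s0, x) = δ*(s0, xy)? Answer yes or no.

Run of D on the first 3 characters of w = p p p:
  step 0: s0  (start)
  step 1: s2  (read p: s0→s2)
  step 2: s4  (read p: s2→s4)
  step 3: s4  (read p: s4→s4)

After x (step 2): s4. After xy (step 3): s4.
They match, so y = p drives D around a cycle from s4 back to itself; pumping y any number of times keeps D in s4 before reading z, and xyⁱz ∈ L(D) for every i ≥ 0.

yes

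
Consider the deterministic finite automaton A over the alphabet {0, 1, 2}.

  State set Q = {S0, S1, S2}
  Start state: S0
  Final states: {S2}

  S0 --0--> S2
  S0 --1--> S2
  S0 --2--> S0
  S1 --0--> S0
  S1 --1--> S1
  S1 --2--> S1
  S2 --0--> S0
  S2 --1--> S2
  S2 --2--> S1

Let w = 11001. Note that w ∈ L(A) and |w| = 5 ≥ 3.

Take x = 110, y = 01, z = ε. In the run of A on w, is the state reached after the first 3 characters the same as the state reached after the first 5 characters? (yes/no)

State sequence: S0 -1-> S2 -1-> S2 -0-> S0 -0-> S2 -1-> S2

After x (step 3): S0. After xy (step 5): S2.
They differ (S0 ≠ S2), so y is not a cycle from the state after x; this split is not the one the pumping-lemma construction produces, and pumping y need not keep the string in L(A).

no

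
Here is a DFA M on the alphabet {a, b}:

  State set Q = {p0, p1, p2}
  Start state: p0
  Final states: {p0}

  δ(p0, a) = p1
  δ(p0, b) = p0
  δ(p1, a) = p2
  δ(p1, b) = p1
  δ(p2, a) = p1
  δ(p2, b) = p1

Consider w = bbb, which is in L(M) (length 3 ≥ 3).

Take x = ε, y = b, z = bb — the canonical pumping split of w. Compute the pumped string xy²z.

xy^2z = ε·b·b·bb = bbbb.
Reading y = b takes M from p0 back to p0, so after x·y·y the machine is still in p0, and z then leads to the accepting state p0. Hence bbbb ∈ L(M).

bbbb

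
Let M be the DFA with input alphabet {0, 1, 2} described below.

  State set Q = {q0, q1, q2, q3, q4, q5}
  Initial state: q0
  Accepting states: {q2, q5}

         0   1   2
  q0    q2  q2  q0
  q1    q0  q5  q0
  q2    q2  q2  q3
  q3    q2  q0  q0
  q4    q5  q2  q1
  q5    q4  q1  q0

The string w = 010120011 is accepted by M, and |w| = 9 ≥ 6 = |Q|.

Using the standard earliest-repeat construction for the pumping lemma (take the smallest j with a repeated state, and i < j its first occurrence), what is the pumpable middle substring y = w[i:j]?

State sequence: q0 -0-> q2 -1-> q2 -0-> q2 -1-> q2 -2-> q3 -0-> q2 -0-> q2 -1-> q2 -1-> q2
First repeat at step 2: q2 was already visited.

So i = 1, j = 2, giving x = w[0:1] = 0, y = w[1:2] = 1, z = w[2:9] = 0120011.
Check: |xy| = 2 ≤ 6 and |y| = 1 ≥ 1. Reading y takes M from q2 back to q2, so every xyⁱz is accepted.

1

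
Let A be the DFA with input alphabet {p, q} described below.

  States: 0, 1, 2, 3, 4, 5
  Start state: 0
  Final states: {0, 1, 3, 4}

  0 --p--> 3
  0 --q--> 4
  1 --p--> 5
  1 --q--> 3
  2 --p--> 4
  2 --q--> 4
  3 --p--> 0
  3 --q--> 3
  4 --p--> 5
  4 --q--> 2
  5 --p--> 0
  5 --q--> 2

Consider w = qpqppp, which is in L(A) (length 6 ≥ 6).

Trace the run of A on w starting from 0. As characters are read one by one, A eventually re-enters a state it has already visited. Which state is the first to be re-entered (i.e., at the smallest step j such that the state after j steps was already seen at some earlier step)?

State sequence: 0 -q-> 4 -p-> 5 -q-> 2 -p-> 4 -p-> 5 -p-> 0
First repeat at step 4: 4 was already visited.

The earliest repeat is at step j = 4: A is in 4, which it already visited at step i = 1.

4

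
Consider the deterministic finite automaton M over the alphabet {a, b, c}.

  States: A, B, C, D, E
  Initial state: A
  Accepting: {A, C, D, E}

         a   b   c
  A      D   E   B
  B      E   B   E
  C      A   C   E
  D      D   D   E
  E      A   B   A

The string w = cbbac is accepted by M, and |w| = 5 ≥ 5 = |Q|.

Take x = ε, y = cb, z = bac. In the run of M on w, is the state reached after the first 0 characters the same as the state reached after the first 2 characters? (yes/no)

Run of M on the first 2 characters of w = c b:
  step 0: A  (start)
  step 1: B  (read c: A→B)
  step 2: B  (read b: B→B)

After x (step 0): A. After xy (step 2): B.
They differ (A ≠ B), so y is not a cycle from the state after x; this split is not the one the pumping-lemma construction produces, and pumping y need not keep the string in L(M).

no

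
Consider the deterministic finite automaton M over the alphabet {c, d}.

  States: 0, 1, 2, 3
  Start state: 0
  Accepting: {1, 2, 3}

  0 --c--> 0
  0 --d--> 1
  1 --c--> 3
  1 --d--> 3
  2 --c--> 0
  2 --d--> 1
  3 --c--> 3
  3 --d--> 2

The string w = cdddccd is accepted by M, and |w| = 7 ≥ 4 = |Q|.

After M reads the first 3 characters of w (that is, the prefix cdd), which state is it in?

State sequence: 0 -c-> 0 -d-> 1 -d-> 3

After reading 3 characters, M is in state 3.

3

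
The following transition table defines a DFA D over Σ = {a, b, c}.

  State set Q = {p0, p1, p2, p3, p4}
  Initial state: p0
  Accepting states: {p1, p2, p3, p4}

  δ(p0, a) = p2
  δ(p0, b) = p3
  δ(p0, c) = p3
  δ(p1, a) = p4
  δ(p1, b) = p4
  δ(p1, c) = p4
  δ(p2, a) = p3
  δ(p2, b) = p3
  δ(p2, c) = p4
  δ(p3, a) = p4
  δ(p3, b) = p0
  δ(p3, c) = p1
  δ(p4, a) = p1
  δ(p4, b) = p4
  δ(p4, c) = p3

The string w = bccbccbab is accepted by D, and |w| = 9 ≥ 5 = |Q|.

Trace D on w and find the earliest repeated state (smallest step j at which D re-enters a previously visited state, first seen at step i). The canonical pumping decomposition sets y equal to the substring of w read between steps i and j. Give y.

b

State sequence: p0 -b-> p3 -c-> p1 -c-> p4 -b-> p4 -c-> p3 -c-> p1 -b-> p4 -a-> p1 -b-> p4
First repeat at step 4: p4 was already visited.

So i = 3, j = 4, giving x = w[0:3] = bcc, y = w[3:4] = b, z = w[4:9] = ccbab.
Check: |xy| = 4 ≤ 5 and |y| = 1 ≥ 1. Reading y takes D from p4 back to p4, so every xyⁱz is accepted.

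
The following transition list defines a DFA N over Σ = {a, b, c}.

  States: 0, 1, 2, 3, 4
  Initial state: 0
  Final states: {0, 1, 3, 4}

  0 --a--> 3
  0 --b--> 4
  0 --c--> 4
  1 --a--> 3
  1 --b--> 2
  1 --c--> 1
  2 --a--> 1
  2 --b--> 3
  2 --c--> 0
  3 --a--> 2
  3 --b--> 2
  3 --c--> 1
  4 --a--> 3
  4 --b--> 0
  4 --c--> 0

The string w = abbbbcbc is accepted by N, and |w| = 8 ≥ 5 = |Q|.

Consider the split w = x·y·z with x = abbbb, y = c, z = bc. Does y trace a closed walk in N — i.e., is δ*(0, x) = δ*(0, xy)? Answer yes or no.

no

Run of N on the first 6 characters of w = a b b b b c:
  step 0: 0  (start)
  step 1: 3  (read a: 0→3)
  step 2: 2  (read b: 3→2)
  step 3: 3  (read b: 2→3)
  step 4: 2  (read b: 3→2)
  step 5: 3  (read b: 2→3)
  step 6: 1  (read c: 3→1)

After x (step 5): 3. After xy (step 6): 1.
They differ (3 ≠ 1), so y is not a cycle from the state after x; this split is not the one the pumping-lemma construction produces, and pumping y need not keep the string in L(N).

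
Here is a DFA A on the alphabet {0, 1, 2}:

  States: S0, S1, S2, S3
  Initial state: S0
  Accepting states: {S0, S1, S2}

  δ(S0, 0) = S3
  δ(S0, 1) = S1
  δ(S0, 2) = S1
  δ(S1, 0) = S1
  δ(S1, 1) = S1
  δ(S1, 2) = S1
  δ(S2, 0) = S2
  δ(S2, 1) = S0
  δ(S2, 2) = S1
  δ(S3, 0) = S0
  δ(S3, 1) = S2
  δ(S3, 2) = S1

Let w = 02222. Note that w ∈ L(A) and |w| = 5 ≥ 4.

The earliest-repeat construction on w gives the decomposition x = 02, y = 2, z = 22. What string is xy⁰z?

xy⁰z = xz = 02·22 = 0222.
Reading y = 2 takes A from S1 back to S1, so after x the machine is still in S1, and z then leads to the accepting state S1. Hence 0222 ∈ L(A).

0222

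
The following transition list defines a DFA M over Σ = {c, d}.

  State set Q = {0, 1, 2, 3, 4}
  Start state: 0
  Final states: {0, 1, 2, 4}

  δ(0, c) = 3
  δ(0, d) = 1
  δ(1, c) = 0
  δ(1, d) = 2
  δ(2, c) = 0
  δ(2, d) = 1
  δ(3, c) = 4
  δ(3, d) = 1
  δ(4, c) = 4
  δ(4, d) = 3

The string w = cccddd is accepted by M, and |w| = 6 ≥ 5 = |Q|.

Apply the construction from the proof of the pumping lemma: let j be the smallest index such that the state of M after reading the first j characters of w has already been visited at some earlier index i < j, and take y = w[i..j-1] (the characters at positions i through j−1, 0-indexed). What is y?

c

Run of M on w = c c c d d d:
  step 0: 0  (start)
  step 1: 3  (read c: 0→3)
  step 2: 4  (read c: 3→4)
  step 3: 4  (read c: 4→4)   ← first repeat (4 seen earlier)
  step 4: 3  (read d: 4→3)
  step 5: 1  (read d: 3→1)
  step 6: 2  (read d: 1→2)

So i = 2, j = 3, giving x = w[0:2] = cc, y = w[2:3] = c, z = w[3:6] = ddd.
Check: |xy| = 3 ≤ 5 and |y| = 1 ≥ 1. Reading y takes M from 4 back to 4, so every xyⁱz is accepted.
Since M has 5 states, any run of length ≥ 5 visits 5+1 states, so by pigeonhole some state repeats within the first 5 steps — that repeat gives the pumpable loop.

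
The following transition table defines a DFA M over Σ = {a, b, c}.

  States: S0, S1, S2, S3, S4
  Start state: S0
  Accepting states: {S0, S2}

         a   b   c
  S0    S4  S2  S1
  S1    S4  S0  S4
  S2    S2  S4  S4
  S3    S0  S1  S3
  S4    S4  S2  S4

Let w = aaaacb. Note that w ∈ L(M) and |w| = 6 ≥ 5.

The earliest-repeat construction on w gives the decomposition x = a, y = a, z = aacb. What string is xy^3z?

xy^3z = a·a·a·a·aacb = aaaaaacb.
Reading y = a takes M from S4 back to S4, so after x·y·y·y the machine is still in S4, and z then leads to the accepting state S2. Hence aaaaaacb ∈ L(M).

aaaaaacb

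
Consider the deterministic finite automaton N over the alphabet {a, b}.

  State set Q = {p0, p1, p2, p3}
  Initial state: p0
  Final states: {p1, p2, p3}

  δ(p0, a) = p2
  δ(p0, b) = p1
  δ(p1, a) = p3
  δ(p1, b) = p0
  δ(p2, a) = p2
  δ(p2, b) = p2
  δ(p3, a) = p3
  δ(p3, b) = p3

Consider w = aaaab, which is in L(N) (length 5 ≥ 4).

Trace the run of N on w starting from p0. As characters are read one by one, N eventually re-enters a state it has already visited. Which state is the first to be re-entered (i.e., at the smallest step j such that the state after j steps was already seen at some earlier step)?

Run of N on w = a a a a b:
  step 0: p0  (start)
  step 1: p2  (read a: p0→p2)
  step 2: p2  (read a: p2→p2)   ← first repeat (p2 seen earlier)
  step 3: p2  (read a: p2→p2)
  step 4: p2  (read a: p2→p2)
  step 5: p2  (read b: p2→p2)

The earliest repeat is at step j = 2: N is in p2, which it already visited at step i = 1.
With |Q| = 4, pigeonhole forces a state repeat no later than step 4; the substring read between the first and second visits to that state can be pumped.

p2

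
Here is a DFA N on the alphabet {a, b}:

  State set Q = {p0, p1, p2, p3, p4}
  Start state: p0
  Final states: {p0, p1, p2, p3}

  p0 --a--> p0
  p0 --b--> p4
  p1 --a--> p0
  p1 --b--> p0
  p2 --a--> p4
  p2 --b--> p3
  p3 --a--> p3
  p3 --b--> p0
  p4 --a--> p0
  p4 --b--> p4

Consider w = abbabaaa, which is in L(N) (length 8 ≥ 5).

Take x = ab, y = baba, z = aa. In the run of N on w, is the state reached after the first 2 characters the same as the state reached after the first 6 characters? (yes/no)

no

State sequence: p0 -a-> p0 -b-> p4 -b-> p4 -a-> p0 -b-> p4 -a-> p0

After x (step 2): p4. After xy (step 6): p0.
They differ (p4 ≠ p0), so y is not a cycle from the state after x; this split is not the one the pumping-lemma construction produces, and pumping y need not keep the string in L(N).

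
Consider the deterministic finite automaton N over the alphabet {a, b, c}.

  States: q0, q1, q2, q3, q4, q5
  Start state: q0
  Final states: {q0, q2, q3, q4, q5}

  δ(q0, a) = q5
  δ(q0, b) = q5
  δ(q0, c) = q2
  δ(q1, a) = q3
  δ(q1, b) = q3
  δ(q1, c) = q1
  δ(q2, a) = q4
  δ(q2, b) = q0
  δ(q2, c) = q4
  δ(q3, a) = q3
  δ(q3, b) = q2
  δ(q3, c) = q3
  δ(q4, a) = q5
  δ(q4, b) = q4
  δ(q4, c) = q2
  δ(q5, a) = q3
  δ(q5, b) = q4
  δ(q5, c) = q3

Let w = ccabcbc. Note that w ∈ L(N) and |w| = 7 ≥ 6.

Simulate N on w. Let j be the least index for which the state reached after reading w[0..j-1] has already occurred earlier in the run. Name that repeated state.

Run of N on w = c c a b c b c:
  step 0: q0  (start)
  step 1: q2  (read c: q0→q2)
  step 2: q4  (read c: q2→q4)
  step 3: q5  (read a: q4→q5)
  step 4: q4  (read b: q5→q4)   ← first repeat (q4 seen earlier)
  step 5: q2  (read c: q4→q2)
  step 6: q0  (read b: q2→q0)
  step 7: q2  (read c: q0→q2)

The earliest repeat is at step j = 4: N is in q4, which it already visited at step i = 2.
Since N has 6 states, any run of length ≥ 6 visits 6+1 states, so by pigeonhole some state repeats within the first 6 steps — that repeat gives the pumpable loop.

q4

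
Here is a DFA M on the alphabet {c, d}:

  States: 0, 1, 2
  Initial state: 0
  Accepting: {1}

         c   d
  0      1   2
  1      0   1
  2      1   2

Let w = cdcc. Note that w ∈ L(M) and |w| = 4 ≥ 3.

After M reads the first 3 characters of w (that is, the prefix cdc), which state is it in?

State sequence: 0 -c-> 1 -d-> 1 -c-> 0

After reading 3 characters, M is in state 0.

0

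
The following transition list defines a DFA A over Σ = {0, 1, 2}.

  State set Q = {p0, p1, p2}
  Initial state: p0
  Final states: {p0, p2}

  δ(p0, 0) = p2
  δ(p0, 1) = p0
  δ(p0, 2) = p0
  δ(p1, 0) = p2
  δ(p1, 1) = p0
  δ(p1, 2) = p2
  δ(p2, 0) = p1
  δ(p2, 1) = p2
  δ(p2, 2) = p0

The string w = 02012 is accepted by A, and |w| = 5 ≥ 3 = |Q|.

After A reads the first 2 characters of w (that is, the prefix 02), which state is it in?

State sequence: p0 -0-> p2 -2-> p0

After reading 2 characters, A is in state p0.

p0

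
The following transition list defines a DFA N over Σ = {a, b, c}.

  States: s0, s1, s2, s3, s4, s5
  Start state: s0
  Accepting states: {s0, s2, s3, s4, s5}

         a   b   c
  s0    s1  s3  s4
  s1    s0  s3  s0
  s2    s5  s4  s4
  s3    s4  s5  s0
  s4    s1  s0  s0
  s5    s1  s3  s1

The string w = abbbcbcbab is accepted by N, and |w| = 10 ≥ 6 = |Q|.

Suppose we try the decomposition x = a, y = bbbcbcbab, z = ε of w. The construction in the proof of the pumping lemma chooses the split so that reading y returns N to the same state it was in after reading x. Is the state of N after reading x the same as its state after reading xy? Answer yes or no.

Run of N on the first 10 characters of w = a b b b c b c b a b:
  step 0: s0  (start)
  step 1: s1  (read a: s0→s1)
  step 2: s3  (read b: s1→s3)
  step 3: s5  (read b: s3→s5)
  step 4: s3  (read b: s5→s3)
  step 5: s0  (read c: s3→s0)
  step 6: s3  (read b: s0→s3)
  step 7: s0  (read c: s3→s0)
  step 8: s3  (read b: s0→s3)
  step 9: s4  (read a: s3→s4)
  step 10: s0  (read b: s4→s0)

After x (step 1): s1. After xy (step 10): s0.
They differ (s1 ≠ s0), so y is not a cycle from the state after x; this split is not the one the pumping-lemma construction produces, and pumping y need not keep the string in L(N).

no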